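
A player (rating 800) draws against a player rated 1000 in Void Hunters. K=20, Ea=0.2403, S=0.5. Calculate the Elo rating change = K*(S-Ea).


Elo update: delta = K * (S - Ea), where S = 0.5 (draws)
S - Ea = 0.5 - 0.2403 = 0.2597
Rating change = 20 * 0.2597
= 5.19

5.19 rating points


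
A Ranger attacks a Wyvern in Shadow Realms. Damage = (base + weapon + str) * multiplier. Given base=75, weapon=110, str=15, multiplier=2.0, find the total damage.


Sum base + weapon + str = 75 + 110 + 15 = 200
Multiply by 2.0:
200 * 2.0 = 400.0

400.0 damage


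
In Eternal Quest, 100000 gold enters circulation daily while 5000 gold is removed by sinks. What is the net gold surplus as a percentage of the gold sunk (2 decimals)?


Net gold = 100000 - 5000 = 95000
Inflation rate = net / sunk * 100 = 95000 / 5000 * 100
= 19.0 * 100
= 1900.00%

1900.00%


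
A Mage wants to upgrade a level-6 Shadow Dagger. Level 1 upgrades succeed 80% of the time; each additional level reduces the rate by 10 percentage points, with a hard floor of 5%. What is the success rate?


raw_rate = 80 - 10 * (6 - 1)
= 80 - 10 * 5
= 80 - 50
= 30
Apply floor: max(30, 5) = 30%

30%


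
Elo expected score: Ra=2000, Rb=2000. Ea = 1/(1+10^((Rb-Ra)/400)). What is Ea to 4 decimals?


Elo expected score: Ea = 1/(1 + 10^((Rb-Ra)/400))
Rb - Ra = 2000 - 2000 = 0
(Rb-Ra)/400 = 0/400 = 0.0
10^0.0 = 1.0
Ea = 1/(1 + 1.0) = 1/2.0 = 0.5000

0.5000


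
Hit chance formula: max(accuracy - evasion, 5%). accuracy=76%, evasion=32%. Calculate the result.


accuracy - evasion = 76 - 32 = 44
Apply floor: max(44, 5) = 44
Hit chance = 44%

44%


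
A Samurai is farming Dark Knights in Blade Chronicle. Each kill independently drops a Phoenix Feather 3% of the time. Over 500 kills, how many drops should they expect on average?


Expected drops = kills * (drop_rate / 100)
= 500 * (3 / 100)
= 500 * 0.03
= 15.0

15.0 drops


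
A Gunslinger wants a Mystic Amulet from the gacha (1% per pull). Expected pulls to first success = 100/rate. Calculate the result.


Expected pulls for a geometric distribution = 1/p = 100 / rate%
= 100 / 1
= 100.0

100.0 pulls


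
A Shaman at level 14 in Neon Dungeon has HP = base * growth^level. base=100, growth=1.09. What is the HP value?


value = base * growth^level
= 100 * 1.09^14
= 100 * 3.341727
= 334.17

334.17 HP


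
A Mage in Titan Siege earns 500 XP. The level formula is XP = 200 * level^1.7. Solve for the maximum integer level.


XP = 200 * level^1.7, so level = (XP / 200)^(1/1.7)
= (500 / 200)^(1/1.7)
= 2.5^0.5882
= 1.7143
Floor: level = 1

level 1


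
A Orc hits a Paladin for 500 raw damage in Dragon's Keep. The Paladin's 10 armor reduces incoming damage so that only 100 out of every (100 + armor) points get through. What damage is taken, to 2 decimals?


actual = 500 * 100 / (100 + 10)
= 500 * 100 / 110
= 50000 / 110
= 454.55

454.55 damage


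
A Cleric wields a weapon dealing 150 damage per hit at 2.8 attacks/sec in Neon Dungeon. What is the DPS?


DPS = damage * attack_speed
= 150 * 2.8
= 420.0

420.0 DPS


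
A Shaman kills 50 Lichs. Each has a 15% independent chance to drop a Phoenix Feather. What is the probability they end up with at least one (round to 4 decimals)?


P(at least one) = 1 - P(none) = 1 - (1-p)^n
p = 15/100 = 0.15
1 - p = 0.85
(1 - p)^50 = 0.85^50 = 0.000296
P(at least one) = 1 - 0.000296 = 0.9997

0.9997


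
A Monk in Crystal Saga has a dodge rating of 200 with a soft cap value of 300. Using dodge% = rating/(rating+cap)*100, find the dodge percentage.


dodge% = 200 / (200 + 300) * 100
= 200 / 500 * 100
= 0.4 * 100
= 40.00%

40.00%


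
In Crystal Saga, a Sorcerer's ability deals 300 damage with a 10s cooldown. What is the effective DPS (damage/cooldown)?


DPS = damage / cooldown
= 300 / 10
= 30.00

30.00 DPS


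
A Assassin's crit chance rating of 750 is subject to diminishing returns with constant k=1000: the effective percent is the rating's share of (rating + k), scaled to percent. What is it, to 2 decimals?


effective% = rating / (rating + k) * 100
= 750 / (750 + 1000) * 100
= 750 / 1750 * 100
= 0.428571 * 100
= 42.86%

42.86%


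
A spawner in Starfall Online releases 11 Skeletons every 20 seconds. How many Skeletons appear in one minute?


Spawns per minute = count * (60 / interval)
= 11 * (60 / 20)
= 11 * 3.0
= 33.0

33.0 per minute


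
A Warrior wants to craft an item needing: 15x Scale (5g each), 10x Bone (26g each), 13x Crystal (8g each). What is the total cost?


Cost breakdown:
  Scale: 15 * 5 = 75
  Bone: 10 * 26 = 260
  Crystal: 13 * 8 = 104
Total = 75 + 260 + 104 = 439

439 gold


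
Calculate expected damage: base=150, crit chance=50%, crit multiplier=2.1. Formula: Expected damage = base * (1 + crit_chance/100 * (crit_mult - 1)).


E[dmg] = base * (1 + crit_chance * (crit_mult - 1))
cc as decimal = 50/100 = 0.5
cm - 1 = 2.1 - 1 = 1.1
Bonus factor = 0.5 * 1.1 = 0.55
Total multiplier = 1 + 0.55 = 1.55
Expected damage = 150 * 1.55 = 232.50

232.50 damage


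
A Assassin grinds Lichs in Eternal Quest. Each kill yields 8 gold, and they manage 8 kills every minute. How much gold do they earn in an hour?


Gold per minute = 8 * 8 = 64
Gold per hour = 64 * 60 = 3840

3840 gold/hour


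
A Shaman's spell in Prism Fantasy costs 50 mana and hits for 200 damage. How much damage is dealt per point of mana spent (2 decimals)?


Efficiency = damage / mana
= 200 / 50
= 4.00

4.00 dmg/mana


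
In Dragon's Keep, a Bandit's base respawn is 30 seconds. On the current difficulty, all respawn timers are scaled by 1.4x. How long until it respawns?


Respawn time = base * multiplier
= 30 * 1.4
= 42.0 seconds

42.0 seconds


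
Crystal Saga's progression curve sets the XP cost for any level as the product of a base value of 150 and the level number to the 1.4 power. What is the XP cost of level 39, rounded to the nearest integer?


XP = 150 * level^1.4
Substitute level = 39:
XP = 150 * 39^1.4
= 150 * 168.8459
= 25327

25327 XP


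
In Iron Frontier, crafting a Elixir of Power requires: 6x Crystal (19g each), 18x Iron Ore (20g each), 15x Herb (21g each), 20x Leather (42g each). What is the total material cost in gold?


Cost breakdown:
  Crystal: 6 * 19 = 114
  Iron Ore: 18 * 20 = 360
  Herb: 15 * 21 = 315
  Leather: 20 * 42 = 840
Total = 114 + 360 + 315 + 840 = 1629

1629 gold


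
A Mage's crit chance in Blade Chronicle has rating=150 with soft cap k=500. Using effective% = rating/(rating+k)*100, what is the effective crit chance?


effective% = rating / (rating + k) * 100
= 150 / (150 + 500) * 100
= 150 / 650 * 100
= 0.230769 * 100
= 23.08%

23.08%


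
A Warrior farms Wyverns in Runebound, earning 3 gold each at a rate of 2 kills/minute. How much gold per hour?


Gold per minute = 3 * 2 = 6
Gold per hour = 6 * 60 = 360

360 gold/hour


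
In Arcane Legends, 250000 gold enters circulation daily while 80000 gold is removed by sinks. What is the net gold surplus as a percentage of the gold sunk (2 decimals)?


Net gold = 250000 - 80000 = 170000
Inflation rate = net / sunk * 100 = 170000 / 80000 * 100
= 2.125 * 100
= 212.50%

212.50%


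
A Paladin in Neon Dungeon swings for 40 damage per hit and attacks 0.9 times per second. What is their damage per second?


DPS = damage * attack_speed
= 40 * 0.9
= 36.0

36.0 DPS


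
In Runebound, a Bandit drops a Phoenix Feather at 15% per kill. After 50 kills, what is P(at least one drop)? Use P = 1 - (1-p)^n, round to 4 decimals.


P(at least one) = 1 - P(none) = 1 - (1-p)^n
p = 15/100 = 0.15
1 - p = 0.85
(1 - p)^50 = 0.85^50 = 0.000296
P(at least one) = 1 - 0.000296 = 0.9997

0.9997


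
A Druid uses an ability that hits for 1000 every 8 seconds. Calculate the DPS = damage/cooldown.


DPS = damage / cooldown
= 1000 / 8
= 125.00

125.00 DPS


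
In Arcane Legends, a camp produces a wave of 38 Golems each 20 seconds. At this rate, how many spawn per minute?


Spawns per minute = count * (60 / interval)
= 38 * (60 / 20)
= 38 * 3.0
= 114.0

114.0 per minute


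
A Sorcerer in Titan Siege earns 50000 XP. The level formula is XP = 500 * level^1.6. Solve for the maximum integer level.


XP = 500 * level^1.6, so level = (XP / 500)^(1/1.6)
= (50000 / 500)^(1/1.6)
= 100.0^0.625
= 17.7828
Floor: level = 17

level 17


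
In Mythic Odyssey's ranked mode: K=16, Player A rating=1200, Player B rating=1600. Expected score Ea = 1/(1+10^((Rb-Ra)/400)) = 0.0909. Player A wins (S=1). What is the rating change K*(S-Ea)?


Elo update: delta = K * (S - Ea), where S = 1 (wins)
S - Ea = 1 - 0.0909 = 0.9091
Rating change = 16 * 0.9091
= 14.55

14.55 rating points


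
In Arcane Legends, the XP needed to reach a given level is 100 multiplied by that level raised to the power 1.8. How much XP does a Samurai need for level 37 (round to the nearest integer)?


XP = 100 * level^1.8
Substitute level = 37:
XP = 100 * 37^1.8
= 100 * 664.9104
= 66491

66491 XP


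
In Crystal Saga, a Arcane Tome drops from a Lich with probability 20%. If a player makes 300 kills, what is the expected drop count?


Expected drops = kills * (drop_rate / 100)
= 300 * (20 / 100)
= 300 * 0.2
= 60.0

60.0 drops


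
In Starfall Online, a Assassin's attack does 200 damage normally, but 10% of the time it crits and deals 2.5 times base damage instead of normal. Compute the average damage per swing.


E[dmg] = base * (1 + crit_chance * (crit_mult - 1))
cc as decimal = 10/100 = 0.1
cm - 1 = 2.5 - 1 = 1.5
Bonus factor = 0.1 * 1.5 = 0.15
Total multiplier = 1 + 0.15 = 1.15
Expected damage = 200 * 1.15 = 230.00

230.00 damage


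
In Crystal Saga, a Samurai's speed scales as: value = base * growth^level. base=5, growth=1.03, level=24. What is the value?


value = base * growth^level
= 5 * 1.03^24
= 5 * 2.032794
= 10.16

10.16 speed


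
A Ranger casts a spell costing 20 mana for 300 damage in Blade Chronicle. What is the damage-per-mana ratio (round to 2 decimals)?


Efficiency = damage / mana
= 300 / 20
= 15.00

15.00 dmg/mana


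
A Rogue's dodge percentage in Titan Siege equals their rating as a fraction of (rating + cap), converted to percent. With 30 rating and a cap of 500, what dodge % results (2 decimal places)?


dodge% = 30 / (30 + 500) * 100
= 30 / 530 * 100
= 0.056604 * 100
= 5.66%

5.66%


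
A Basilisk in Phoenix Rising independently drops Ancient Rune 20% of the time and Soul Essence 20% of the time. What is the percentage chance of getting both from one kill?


For independent events, P(both) = P(A) * P(B)
= 20% * 20%
= 400 / 100 %
= 4.0%

4.0%


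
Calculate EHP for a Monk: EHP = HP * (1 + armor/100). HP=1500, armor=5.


EHP = 1500 * (1 + 5/100)
= 1500 * (1 + 0.05)
= 1500 * 1.05
= 1575.0

1575.0 EHP


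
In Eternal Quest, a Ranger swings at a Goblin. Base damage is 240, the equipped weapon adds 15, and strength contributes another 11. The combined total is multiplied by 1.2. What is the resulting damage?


Sum base + weapon + str = 240 + 15 + 11 = 266
Multiply by 1.2:
266 * 1.2 = 319.2

319.2 damage


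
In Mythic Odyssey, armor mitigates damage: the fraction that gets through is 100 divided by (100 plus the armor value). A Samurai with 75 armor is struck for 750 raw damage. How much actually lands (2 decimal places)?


actual = 750 * 100 / (100 + 75)
= 750 * 100 / 175
= 75000 / 175
= 428.57

428.57 damage


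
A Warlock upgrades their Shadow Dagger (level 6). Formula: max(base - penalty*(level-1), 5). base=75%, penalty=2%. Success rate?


raw_rate = 75 - 2 * (6 - 1)
= 75 - 2 * 5
= 75 - 10
= 65
Apply floor: max(65, 5) = 65%

65%


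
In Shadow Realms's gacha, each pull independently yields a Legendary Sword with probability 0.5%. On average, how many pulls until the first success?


Expected pulls for a geometric distribution = 1/p = 100 / rate%
= 100 / 0.5
= 200.0

200.0 pulls


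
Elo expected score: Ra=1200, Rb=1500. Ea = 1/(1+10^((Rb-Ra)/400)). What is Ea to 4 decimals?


Elo expected score: Ea = 1/(1 + 10^((Rb-Ra)/400))
Rb - Ra = 1500 - 1200 = 300
(Rb-Ra)/400 = 300/400 = 0.75
10^0.75 = 5.623413
Ea = 1/(1 + 5.623413) = 1/6.623413 = 0.1510

0.1510


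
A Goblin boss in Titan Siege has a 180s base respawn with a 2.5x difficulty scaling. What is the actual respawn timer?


Respawn time = base * multiplier
= 180 * 2.5
= 450.0 seconds

450.0 seconds


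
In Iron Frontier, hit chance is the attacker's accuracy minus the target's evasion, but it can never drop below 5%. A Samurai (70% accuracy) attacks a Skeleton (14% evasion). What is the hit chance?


accuracy - evasion = 70 - 14 = 56
Apply floor: max(56, 5) = 56
Hit chance = 56%

56%


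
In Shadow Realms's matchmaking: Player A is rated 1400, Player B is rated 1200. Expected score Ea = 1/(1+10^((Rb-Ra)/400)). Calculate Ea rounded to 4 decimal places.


Elo expected score: Ea = 1/(1 + 10^((Rb-Ra)/400))
Rb - Ra = 1200 - 1400 = -200
(Rb-Ra)/400 = -200/400 = -0.5
10^-0.5 = 0.316228
Ea = 1/(1 + 0.316228) = 1/1.316228 = 0.7597

0.7597


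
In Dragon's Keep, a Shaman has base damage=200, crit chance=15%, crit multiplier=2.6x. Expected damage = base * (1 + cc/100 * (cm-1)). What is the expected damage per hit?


E[dmg] = base * (1 + crit_chance * (crit_mult - 1))
cc as decimal = 15/100 = 0.15
cm - 1 = 2.6 - 1 = 1.6
Bonus factor = 0.15 * 1.6 = 0.24
Total multiplier = 1 + 0.24 = 1.24
Expected damage = 200 * 1.24 = 248.00

248.00 damage


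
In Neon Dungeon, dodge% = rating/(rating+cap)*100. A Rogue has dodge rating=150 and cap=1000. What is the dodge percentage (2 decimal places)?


dodge% = 150 / (150 + 1000) * 100
= 150 / 1150 * 100
= 0.130435 * 100
= 13.04%

13.04%


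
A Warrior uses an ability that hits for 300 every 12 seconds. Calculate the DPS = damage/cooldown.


DPS = damage / cooldown
= 300 / 12
= 25.00

25.00 DPS


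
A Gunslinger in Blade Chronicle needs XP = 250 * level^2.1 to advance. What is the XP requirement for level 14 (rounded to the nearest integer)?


XP = 250 * level^2.1
Substitute level = 14:
XP = 250 * 14^2.1
= 250 * 255.1931
= 63798

63798 XP


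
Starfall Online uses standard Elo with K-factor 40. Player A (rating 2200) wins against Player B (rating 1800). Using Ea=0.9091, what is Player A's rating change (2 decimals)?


Elo update: delta = K * (S - Ea), where S = 1 (wins)
S - Ea = 1 - 0.9091 = 0.0909
Rating change = 40 * 0.0909
= 3.64

3.64 rating points


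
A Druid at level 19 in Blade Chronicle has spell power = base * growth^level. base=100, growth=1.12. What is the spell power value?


value = base * growth^level
= 100 * 1.12^19
= 100 * 8.612762
= 861.28

861.28 spell power


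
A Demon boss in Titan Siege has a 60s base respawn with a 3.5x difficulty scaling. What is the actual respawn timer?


Respawn time = base * multiplier
= 60 * 3.5
= 210.0 seconds

210.0 seconds


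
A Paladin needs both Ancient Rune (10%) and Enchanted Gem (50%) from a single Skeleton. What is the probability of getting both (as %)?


For independent events, P(both) = P(A) * P(B)
= 10% * 50%
= 500 / 100 %
= 5.0%

5.0%


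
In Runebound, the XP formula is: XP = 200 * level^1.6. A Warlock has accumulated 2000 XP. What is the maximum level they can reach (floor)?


XP = 200 * level^1.6, so level = (XP / 200)^(1/1.6)
= (2000 / 200)^(1/1.6)
= 10.0^0.625
= 4.217
Floor: level = 4

level 4


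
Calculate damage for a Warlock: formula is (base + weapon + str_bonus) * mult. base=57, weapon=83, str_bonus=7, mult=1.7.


Sum base + weapon + str = 57 + 83 + 7 = 147
Multiply by 1.7:
147 * 1.7 = 249.9

249.9 damage


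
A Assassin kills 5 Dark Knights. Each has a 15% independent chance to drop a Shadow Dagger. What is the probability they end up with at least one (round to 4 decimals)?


P(at least one) = 1 - P(none) = 1 - (1-p)^n
p = 15/100 = 0.15
1 - p = 0.85
(1 - p)^5 = 0.85^5 = 0.443705
P(at least one) = 1 - 0.443705 = 0.5563

0.5563


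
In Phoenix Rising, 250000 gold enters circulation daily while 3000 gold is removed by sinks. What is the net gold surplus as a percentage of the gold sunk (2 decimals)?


Net gold = 250000 - 3000 = 247000
Inflation rate = net / sunk * 100 = 247000 / 3000 * 100
= 82.333333 * 100
= 8233.33%

8233.33%


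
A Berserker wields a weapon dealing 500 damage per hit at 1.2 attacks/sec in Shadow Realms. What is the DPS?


DPS = damage * attack_speed
= 500 * 1.2
= 600.0

600.0 DPS


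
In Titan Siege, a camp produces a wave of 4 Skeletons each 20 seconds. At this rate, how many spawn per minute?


Spawns per minute = count * (60 / interval)
= 4 * (60 / 20)
= 4 * 3.0
= 12.0

12.0 per minute


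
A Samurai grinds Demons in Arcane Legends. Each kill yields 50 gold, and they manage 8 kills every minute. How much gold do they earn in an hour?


Gold per minute = 50 * 8 = 400
Gold per hour = 400 * 60 = 24000

24000 gold/hour


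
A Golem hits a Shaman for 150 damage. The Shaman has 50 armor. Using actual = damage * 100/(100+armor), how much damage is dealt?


actual = 150 * 100 / (100 + 50)
= 150 * 100 / 150
= 15000 / 150
= 100.00

100.00 damage


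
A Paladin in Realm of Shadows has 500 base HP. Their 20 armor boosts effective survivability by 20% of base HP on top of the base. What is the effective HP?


EHP = 500 * (1 + 20/100)
= 500 * (1 + 0.2)
= 500 * 1.2
= 600.0

600.0 EHP


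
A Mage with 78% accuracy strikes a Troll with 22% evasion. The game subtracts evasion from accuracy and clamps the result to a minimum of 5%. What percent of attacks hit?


accuracy - evasion = 78 - 22 = 56
Apply floor: max(56, 5) = 56
Hit chance = 56%

56%


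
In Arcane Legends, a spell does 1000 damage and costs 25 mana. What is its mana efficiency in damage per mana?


Efficiency = damage / mana
= 1000 / 25
= 40.00

40.00 dmg/mana


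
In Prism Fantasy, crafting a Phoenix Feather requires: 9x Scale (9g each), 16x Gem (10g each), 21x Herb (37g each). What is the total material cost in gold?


Cost breakdown:
  Scale: 9 * 9 = 81
  Gem: 16 * 10 = 160
  Herb: 21 * 37 = 777
Total = 81 + 160 + 777 = 1018

1018 gold


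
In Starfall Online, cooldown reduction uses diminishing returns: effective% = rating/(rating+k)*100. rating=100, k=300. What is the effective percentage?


effective% = rating / (rating + k) * 100
= 100 / (100 + 300) * 100
= 100 / 400 * 100
= 0.25 * 100
= 25.00%

25.00%


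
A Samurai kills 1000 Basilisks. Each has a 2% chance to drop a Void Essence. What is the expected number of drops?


Expected drops = kills * (drop_rate / 100)
= 1000 * (2 / 100)
= 1000 * 0.02
= 20.0

20.0 drops


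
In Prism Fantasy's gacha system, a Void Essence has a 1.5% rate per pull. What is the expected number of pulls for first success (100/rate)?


Expected pulls for a geometric distribution = 1/p = 100 / rate%
= 100 / 1.5
= 66.67

66.67 pulls


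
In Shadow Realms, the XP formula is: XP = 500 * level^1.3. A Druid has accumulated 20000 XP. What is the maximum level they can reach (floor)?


XP = 500 * level^1.3, so level = (XP / 500)^(1/1.3)
= (20000 / 500)^(1/1.3)
= 40.0^0.7692
= 17.0747
Floor: level = 17

level 17


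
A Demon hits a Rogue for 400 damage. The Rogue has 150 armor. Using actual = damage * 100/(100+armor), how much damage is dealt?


actual = 400 * 100 / (100 + 150)
= 400 * 100 / 250
= 40000 / 250
= 160.00

160.00 damage


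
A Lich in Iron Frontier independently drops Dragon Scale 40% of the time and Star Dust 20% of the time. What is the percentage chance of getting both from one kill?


For independent events, P(both) = P(A) * P(B)
= 40% * 20%
= 800 / 100 %
= 8.0%

8.0%


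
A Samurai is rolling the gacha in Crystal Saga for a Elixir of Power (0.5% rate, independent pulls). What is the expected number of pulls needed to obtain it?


Expected pulls for a geometric distribution = 1/p = 100 / rate%
= 100 / 0.5
= 200.0

200.0 pulls


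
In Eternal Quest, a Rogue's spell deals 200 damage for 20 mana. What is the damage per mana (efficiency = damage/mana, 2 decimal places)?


Efficiency = damage / mana
= 200 / 20
= 10.00

10.00 dmg/mana


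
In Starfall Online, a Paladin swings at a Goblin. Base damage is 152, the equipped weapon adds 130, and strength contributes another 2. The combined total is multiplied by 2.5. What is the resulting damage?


Sum base + weapon + str = 152 + 130 + 2 = 284
Multiply by 2.5:
284 * 2.5 = 710.0

710.0 damage


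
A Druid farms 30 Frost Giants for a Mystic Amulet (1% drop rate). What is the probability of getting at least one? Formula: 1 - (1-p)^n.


P(at least one) = 1 - P(none) = 1 - (1-p)^n
p = 1/100 = 0.01
1 - p = 0.99
(1 - p)^30 = 0.99^30 = 0.739700
P(at least one) = 1 - 0.739700 = 0.2603

0.2603


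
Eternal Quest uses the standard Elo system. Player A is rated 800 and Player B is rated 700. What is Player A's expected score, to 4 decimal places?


Elo expected score: Ea = 1/(1 + 10^((Rb-Ra)/400))
Rb - Ra = 700 - 800 = -100
(Rb-Ra)/400 = -100/400 = -0.25
10^-0.25 = 0.562341
Ea = 1/(1 + 0.562341) = 1/1.562341 = 0.6401

0.6401


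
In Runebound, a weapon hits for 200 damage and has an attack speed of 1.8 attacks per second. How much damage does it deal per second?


DPS = damage * attack_speed
= 200 * 1.8
= 360.0

360.0 DPS


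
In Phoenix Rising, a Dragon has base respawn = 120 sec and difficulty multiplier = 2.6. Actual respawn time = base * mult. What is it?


Respawn time = base * multiplier
= 120 * 2.6
= 312.0 seconds

312.0 seconds


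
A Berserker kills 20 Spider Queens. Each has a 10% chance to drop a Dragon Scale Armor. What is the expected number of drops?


Expected drops = kills * (drop_rate / 100)
= 20 * (10 / 100)
= 20 * 0.1
= 2.0

2.0 drops


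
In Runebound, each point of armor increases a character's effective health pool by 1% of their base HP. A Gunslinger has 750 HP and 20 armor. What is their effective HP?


EHP = 750 * (1 + 20/100)
= 750 * (1 + 0.2)
= 750 * 1.2
= 900.0

900.0 EHP


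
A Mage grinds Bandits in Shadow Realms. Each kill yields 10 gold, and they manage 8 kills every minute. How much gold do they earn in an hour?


Gold per minute = 10 * 8 = 80
Gold per hour = 80 * 60 = 4800

4800 gold/hour


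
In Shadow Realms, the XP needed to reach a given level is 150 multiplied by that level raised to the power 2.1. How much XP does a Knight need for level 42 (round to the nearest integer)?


XP = 150 * level^2.1
Substitute level = 42:
XP = 150 * 42^2.1
= 150 * 2563.4421
= 384516

384516 XP


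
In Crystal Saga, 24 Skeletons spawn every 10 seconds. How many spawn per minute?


Spawns per minute = count * (60 / interval)
= 24 * (60 / 10)
= 24 * 6.0
= 144.0

144.0 per minute


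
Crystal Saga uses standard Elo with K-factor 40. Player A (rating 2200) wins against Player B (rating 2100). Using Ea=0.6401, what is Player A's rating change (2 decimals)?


Elo update: delta = K * (S - Ea), where S = 1 (wins)
S - Ea = 1 - 0.6401 = 0.3599
Rating change = 40 * 0.3599
= 14.40

14.40 rating points


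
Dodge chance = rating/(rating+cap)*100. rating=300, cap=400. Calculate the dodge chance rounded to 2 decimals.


dodge% = 300 / (300 + 400) * 100
= 300 / 700 * 100
= 0.428571 * 100
= 42.86%

42.86%


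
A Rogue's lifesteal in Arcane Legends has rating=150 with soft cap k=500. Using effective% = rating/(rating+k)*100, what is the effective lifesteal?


effective% = rating / (rating + k) * 100
= 150 / (150 + 500) * 100
= 150 / 650 * 100
= 0.230769 * 100
= 23.08%

23.08%


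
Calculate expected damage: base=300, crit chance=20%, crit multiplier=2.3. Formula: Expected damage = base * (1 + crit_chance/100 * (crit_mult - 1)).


E[dmg] = base * (1 + crit_chance * (crit_mult - 1))
cc as decimal = 20/100 = 0.2
cm - 1 = 2.3 - 1 = 1.3
Bonus factor = 0.2 * 1.3 = 0.26
Total multiplier = 1 + 0.26 = 1.26
Expected damage = 300 * 1.26 = 378.00

378.00 damage


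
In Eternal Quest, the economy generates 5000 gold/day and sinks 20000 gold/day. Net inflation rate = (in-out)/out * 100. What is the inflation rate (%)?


Net gold = 5000 - 20000 = -15000
Inflation rate = net / sunk * 100 = -15000 / 20000 * 100
= -0.75 * 100
= -75.00%

-75.00%


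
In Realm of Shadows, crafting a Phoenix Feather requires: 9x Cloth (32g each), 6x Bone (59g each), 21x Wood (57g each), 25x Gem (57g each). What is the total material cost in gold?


Cost breakdown:
  Cloth: 9 * 32 = 288
  Bone: 6 * 59 = 354
  Wood: 21 * 57 = 1197
  Gem: 25 * 57 = 1425
Total = 288 + 354 + 1197 + 1425 = 3264

3264 gold


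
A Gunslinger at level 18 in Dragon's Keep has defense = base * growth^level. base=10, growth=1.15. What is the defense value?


value = base * growth^level
= 10 * 1.15^18
= 10 * 12.375454
= 123.75

123.75 defense


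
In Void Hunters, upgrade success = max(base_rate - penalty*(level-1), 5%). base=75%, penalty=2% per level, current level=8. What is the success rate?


raw_rate = 75 - 2 * (8 - 1)
= 75 - 2 * 7
= 75 - 14
= 61
Apply floor: max(61, 5) = 61%

61%


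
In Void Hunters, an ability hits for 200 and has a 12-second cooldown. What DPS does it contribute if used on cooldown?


DPS = damage / cooldown
= 200 / 12
= 16.67

16.67 DPS


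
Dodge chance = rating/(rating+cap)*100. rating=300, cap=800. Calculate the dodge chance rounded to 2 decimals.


dodge% = 300 / (300 + 800) * 100
= 300 / 1100 * 100
= 0.272727 * 100
= 27.27%

27.27%


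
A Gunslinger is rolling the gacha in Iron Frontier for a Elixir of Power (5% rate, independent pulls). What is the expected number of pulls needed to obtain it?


Expected pulls for a geometric distribution = 1/p = 100 / rate%
= 100 / 5
= 20.0

20.0 pulls


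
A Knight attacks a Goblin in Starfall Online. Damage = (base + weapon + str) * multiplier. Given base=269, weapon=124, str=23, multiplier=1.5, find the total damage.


Sum base + weapon + str = 269 + 124 + 23 = 416
Multiply by 1.5:
416 * 1.5 = 624.0

624.0 damage


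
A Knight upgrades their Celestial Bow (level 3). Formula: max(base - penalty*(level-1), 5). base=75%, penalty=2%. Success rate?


raw_rate = 75 - 2 * (3 - 1)
= 75 - 2 * 2
= 75 - 4
= 71
Apply floor: max(71, 5) = 71%

71%


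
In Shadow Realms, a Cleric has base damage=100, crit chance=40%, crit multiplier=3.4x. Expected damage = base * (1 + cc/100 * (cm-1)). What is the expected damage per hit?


E[dmg] = base * (1 + crit_chance * (crit_mult - 1))
cc as decimal = 40/100 = 0.4
cm - 1 = 3.4 - 1 = 2.4
Bonus factor = 0.4 * 2.4 = 0.96
Total multiplier = 1 + 0.96 = 1.96
Expected damage = 100 * 1.96 = 196.00

196.00 damage


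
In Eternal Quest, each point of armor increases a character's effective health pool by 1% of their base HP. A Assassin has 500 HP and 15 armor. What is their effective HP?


EHP = 500 * (1 + 15/100)
= 500 * (1 + 0.15)
= 500 * 1.15
= 575.0

575.0 EHP


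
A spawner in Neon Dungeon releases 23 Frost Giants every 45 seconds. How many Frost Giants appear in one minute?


Spawns per minute = count * (60 / interval)
= 23 * (60 / 45)
= 23 * 1.3333
= 30.67

30.67 per minute


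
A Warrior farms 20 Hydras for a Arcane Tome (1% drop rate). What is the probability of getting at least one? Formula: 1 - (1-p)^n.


P(at least one) = 1 - P(none) = 1 - (1-p)^n
p = 1/100 = 0.01
1 - p = 0.99
(1 - p)^20 = 0.99^20 = 0.817907
P(at least one) = 1 - 0.817907 = 0.1821

0.1821


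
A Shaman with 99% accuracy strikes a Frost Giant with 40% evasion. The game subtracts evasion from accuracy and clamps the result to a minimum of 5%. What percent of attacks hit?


accuracy - evasion = 99 - 40 = 59
Apply floor: max(59, 5) = 59
Hit chance = 59%

59%


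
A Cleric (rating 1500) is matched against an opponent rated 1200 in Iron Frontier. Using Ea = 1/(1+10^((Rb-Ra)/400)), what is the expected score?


Elo expected score: Ea = 1/(1 + 10^((Rb-Ra)/400))
Rb - Ra = 1200 - 1500 = -300
(Rb-Ra)/400 = -300/400 = -0.75
10^-0.75 = 0.177828
Ea = 1/(1 + 0.177828) = 1/1.177828 = 0.8490

0.8490


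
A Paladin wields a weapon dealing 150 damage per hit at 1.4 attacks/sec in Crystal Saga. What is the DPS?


DPS = damage * attack_speed
= 150 * 1.4
= 210.0

210.0 DPS


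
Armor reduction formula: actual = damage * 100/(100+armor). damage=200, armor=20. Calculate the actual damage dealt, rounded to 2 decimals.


actual = 200 * 100 / (100 + 20)
= 200 * 100 / 120
= 20000 / 120
= 166.67

166.67 damage


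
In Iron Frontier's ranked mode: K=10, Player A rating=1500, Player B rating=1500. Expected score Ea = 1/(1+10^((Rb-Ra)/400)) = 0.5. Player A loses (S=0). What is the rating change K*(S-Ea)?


Elo update: delta = K * (S - Ea), where S = 0 (loses)
S - Ea = 0 - 0.5 = -0.5
Rating change = 10 * -0.5
= -5.00

-5.00 rating points


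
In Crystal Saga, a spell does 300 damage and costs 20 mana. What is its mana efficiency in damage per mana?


Efficiency = damage / mana
= 300 / 20
= 15.00

15.00 dmg/mana


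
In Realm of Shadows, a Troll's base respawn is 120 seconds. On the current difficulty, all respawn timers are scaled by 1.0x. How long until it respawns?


Respawn time = base * multiplier
= 120 * 1.0
= 120.0 seconds

120.0 seconds


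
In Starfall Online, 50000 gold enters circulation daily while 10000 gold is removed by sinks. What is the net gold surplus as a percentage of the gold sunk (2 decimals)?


Net gold = 50000 - 10000 = 40000
Inflation rate = net / sunk * 100 = 40000 / 10000 * 100
= 4.0 * 100
= 400.00%

400.00%


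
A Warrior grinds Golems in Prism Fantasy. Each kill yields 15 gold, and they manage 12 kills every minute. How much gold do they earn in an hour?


Gold per minute = 15 * 12 = 180
Gold per hour = 180 * 60 = 10800

10800 gold/hour


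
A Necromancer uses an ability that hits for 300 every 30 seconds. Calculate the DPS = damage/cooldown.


DPS = damage / cooldown
= 300 / 30
= 10.00

10.00 DPS


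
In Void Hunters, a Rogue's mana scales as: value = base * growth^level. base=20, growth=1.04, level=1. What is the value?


value = base * growth^level
= 20 * 1.04^1
= 20 * 1.04
= 20.80

20.80 mana


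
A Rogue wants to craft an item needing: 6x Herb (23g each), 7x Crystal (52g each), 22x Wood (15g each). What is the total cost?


Cost breakdown:
  Herb: 6 * 23 = 138
  Crystal: 7 * 52 = 364
  Wood: 22 * 15 = 330
Total = 138 + 364 + 330 = 832

832 gold


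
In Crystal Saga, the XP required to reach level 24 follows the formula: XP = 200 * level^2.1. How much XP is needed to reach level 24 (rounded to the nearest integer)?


XP = 200 * level^2.1
Substitute level = 24:
XP = 200 * 24^2.1
= 200 * 791.4867
= 158297

158297 XP


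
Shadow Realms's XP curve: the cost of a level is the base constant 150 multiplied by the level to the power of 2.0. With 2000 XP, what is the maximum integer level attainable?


XP = 150 * level^2.0, so level = (XP / 150)^(1/2.0)
= (2000 / 150)^(1/2.0)
= 13.3333^0.5
= 3.6515
Floor: level = 3

level 3


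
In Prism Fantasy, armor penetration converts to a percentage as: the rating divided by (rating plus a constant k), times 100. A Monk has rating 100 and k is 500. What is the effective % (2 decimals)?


effective% = rating / (rating + k) * 100
= 100 / (100 + 500) * 100
= 100 / 600 * 100
= 0.166667 * 100
= 16.67%

16.67%


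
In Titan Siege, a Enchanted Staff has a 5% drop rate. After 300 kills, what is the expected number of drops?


Expected drops = kills * (drop_rate / 100)
= 300 * (5 / 100)
= 300 * 0.05
= 15.0

15.0 drops


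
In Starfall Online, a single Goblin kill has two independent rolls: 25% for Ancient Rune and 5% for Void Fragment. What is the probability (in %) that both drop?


For independent events, P(both) = P(A) * P(B)
= 25% * 5%
= 125 / 100 %
= 1.25%

1.25%


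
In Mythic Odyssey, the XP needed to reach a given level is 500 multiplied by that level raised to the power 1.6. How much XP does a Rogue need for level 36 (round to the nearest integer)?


XP = 500 * level^1.6
Substitute level = 36:
XP = 500 * 36^1.6
= 500 * 309.0893
= 154545

154545 XP


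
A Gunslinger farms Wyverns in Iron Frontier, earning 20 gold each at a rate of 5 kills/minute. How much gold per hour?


Gold per minute = 20 * 5 = 100
Gold per hour = 100 * 60 = 6000

6000 gold/hour


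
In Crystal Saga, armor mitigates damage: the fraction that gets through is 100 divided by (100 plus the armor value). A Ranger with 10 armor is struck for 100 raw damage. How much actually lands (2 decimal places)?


actual = 100 * 100 / (100 + 10)
= 100 * 100 / 110
= 10000 / 110
= 90.91

90.91 damage


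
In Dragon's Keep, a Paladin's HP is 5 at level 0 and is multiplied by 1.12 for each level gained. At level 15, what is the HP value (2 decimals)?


value = base * growth^level
= 5 * 1.12^15
= 5 * 5.473566
= 27.37

27.37 HP


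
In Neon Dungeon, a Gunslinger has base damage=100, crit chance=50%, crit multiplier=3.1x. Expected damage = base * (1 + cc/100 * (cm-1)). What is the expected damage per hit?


E[dmg] = base * (1 + crit_chance * (crit_mult - 1))
cc as decimal = 50/100 = 0.5
cm - 1 = 3.1 - 1 = 2.1
Bonus factor = 0.5 * 2.1 = 1.05
Total multiplier = 1 + 1.05 = 2.05
Expected damage = 100 * 2.05 = 205.00

205.00 damage


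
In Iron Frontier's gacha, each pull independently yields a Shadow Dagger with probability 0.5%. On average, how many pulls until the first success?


Expected pulls for a geometric distribution = 1/p = 100 / rate%
= 100 / 0.5
= 200.0

200.0 pulls


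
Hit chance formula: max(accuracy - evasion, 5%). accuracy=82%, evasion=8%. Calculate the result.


accuracy - evasion = 82 - 8 = 74
Apply floor: max(74, 5) = 74
Hit chance = 74%

74%


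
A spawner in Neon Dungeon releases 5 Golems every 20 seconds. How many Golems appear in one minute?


Spawns per minute = count * (60 / interval)
= 5 * (60 / 20)
= 5 * 3.0
= 15.0

15.0 per minute


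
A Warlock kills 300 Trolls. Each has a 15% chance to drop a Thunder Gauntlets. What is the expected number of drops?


Expected drops = kills * (drop_rate / 100)
= 300 * (15 / 100)
= 300 * 0.15
= 45.0

45.0 drops


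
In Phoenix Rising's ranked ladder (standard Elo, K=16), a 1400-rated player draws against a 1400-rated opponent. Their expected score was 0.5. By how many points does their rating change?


Elo update: delta = K * (S - Ea), where S = 0.5 (draws)
S - Ea = 0.5 - 0.5 = 0.0
Rating change = 16 * 0.0
= 0.00

0.00 rating points


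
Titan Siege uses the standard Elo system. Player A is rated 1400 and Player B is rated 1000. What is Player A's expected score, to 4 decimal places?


Elo expected score: Ea = 1/(1 + 10^((Rb-Ra)/400))
Rb - Ra = 1000 - 1400 = -400
(Rb-Ra)/400 = -400/400 = -1.0
10^-1.0 = 0.1
Ea = 1/(1 + 0.1) = 1/1.1 = 0.9091

0.9091


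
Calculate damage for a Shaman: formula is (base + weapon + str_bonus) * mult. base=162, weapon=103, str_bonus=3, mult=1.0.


Sum base + weapon + str = 162 + 103 + 3 = 268
Multiply by 1.0:
268 * 1.0 = 268.0

268.0 damage


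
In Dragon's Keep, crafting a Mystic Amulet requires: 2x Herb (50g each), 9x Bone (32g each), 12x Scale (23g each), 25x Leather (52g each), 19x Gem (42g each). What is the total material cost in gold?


Cost breakdown:
  Herb: 2 * 50 = 100
  Bone: 9 * 32 = 288
  Scale: 12 * 23 = 276
  Leather: 25 * 52 = 1300
  Gem: 19 * 42 = 798
Total = 100 + 288 + 276 + 1300 + 798 = 2762

2762 gold


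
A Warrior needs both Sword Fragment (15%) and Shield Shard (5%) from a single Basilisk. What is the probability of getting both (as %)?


For independent events, P(both) = P(A) * P(B)
= 15% * 5%
= 75 / 100 %
= 0.75%

0.75%


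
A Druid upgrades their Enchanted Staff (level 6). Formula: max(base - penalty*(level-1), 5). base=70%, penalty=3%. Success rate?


raw_rate = 70 - 3 * (6 - 1)
= 70 - 3 * 5
= 70 - 15
= 55
Apply floor: max(55, 5) = 55%

55%


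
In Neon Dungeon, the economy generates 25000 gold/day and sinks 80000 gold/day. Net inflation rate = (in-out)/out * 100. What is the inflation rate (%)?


Net gold = 25000 - 80000 = -55000
Inflation rate = net / sunk * 100 = -55000 / 80000 * 100
= -0.6875 * 100
= -68.75%

-68.75%


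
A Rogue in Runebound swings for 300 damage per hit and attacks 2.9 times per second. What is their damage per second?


DPS = damage * attack_speed
= 300 * 2.9
= 870.0

870.0 DPS


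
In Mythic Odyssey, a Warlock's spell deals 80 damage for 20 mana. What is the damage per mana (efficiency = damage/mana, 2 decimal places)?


Efficiency = damage / mana
= 80 / 20
= 4.00

4.00 dmg/mana


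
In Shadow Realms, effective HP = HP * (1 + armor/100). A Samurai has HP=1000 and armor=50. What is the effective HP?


EHP = 1000 * (1 + 50/100)
= 1000 * (1 + 0.5)
= 1000 * 1.5
= 1500.0

1500.0 EHP


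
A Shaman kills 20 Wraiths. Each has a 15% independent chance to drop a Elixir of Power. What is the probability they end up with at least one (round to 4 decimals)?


P(at least one) = 1 - P(none) = 1 - (1-p)^n
p = 15/100 = 0.15
1 - p = 0.85
(1 - p)^20 = 0.85^20 = 0.038760
P(at least one) = 1 - 0.038760 = 0.9612

0.9612


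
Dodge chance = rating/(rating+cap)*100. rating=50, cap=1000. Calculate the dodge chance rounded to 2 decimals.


dodge% = 50 / (50 + 1000) * 100
= 50 / 1050 * 100
= 0.047619 * 100
= 4.76%

4.76%


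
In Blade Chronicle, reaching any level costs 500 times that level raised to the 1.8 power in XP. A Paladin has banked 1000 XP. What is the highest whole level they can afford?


XP = 500 * level^1.8, so level = (XP / 500)^(1/1.8)
= (1000 / 500)^(1/1.8)
= 2.0^0.5556
= 1.4697
Floor: level = 1

level 1


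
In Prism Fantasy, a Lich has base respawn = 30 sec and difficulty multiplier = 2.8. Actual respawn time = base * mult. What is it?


Respawn time = base * multiplier
= 30 * 2.8
= 84.0 seconds

84.0 seconds


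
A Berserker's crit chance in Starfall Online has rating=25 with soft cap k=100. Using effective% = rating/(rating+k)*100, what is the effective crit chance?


effective% = rating / (rating + k) * 100
= 25 / (25 + 100) * 100
= 25 / 125 * 100
= 0.2 * 100
= 20.00%

20.00%


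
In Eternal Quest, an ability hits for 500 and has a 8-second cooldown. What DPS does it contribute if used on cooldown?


DPS = damage / cooldown
= 500 / 8
= 62.50

62.50 DPS


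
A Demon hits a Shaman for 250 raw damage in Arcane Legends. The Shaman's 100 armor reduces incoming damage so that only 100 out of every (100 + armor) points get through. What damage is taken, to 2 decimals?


actual = 250 * 100 / (100 + 100)
= 250 * 100 / 200
= 25000 / 200
= 125.00

125.00 damage


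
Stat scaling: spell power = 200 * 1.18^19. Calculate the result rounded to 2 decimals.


value = base * growth^level
= 200 * 1.18^19
= 200 * 23.214436
= 4642.89

4642.89 spell power


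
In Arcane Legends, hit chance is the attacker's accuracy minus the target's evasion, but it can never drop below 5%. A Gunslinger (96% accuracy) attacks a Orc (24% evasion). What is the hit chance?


accuracy - evasion = 96 - 24 = 72
Apply floor: max(72, 5) = 72
Hit chance = 72%

72%


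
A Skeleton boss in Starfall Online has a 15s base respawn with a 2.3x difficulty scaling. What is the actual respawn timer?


Respawn time = base * multiplier
= 15 * 2.3
= 34.5 seconds

34.5 seconds


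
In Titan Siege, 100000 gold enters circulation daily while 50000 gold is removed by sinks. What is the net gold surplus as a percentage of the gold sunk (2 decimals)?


Net gold = 100000 - 50000 = 50000
Inflation rate = net / sunk * 100 = 50000 / 50000 * 100
= 1.0 * 100
= 100.00%

100.00%


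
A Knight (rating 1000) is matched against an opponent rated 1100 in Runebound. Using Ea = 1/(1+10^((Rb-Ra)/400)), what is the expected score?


Elo expected score: Ea = 1/(1 + 10^((Rb-Ra)/400))
Rb - Ra = 1100 - 1000 = 100
(Rb-Ra)/400 = 100/400 = 0.25
10^0.25 = 1.778279
Ea = 1/(1 + 1.778279) = 1/2.778279 = 0.3599

0.3599
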